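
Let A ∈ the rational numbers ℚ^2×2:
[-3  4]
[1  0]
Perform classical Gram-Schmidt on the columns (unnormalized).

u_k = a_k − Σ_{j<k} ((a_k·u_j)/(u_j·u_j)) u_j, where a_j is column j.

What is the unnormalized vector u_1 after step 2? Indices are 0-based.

Step 1: u_0 = a_0 = (-3, 1).
Step 2: u_1 = a_1 − (-6/5)·u_0 = (2/5, 6/5).

u_1 = (2/5, 6/5)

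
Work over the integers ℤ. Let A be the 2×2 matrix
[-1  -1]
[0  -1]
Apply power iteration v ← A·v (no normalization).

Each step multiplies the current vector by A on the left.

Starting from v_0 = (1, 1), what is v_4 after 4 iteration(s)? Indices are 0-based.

v_0 = (1, 1).
v_1 = A·v_0 = (-2, -1).
v_2 = A·v_1 = (3, 1).
v_3 = A·v_2 = (-4, -1).
v_4 = A·v_3 = (5, 1).

v_4 = (5, 1)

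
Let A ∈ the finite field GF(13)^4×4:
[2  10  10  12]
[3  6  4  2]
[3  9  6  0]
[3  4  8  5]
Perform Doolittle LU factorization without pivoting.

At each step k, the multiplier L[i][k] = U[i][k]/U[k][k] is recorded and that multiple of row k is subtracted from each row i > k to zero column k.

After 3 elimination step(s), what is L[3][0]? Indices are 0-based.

Step 1: pivot at (0,0) is 2.
  row1 ← row1 − (8)·row0  ⇒  L[1][0]=8, U row1=(0, 4, 2, 10)
  row2 ← row2 − (8)·row0  ⇒  L[2][0]=8, U row2=(0, 7, 4, 8)
  row3 ← row3 − (8)·row0  ⇒  L[3][0]=8, U row3=(0, 2, 6, 0)
Step 2: pivot at (1,1) is 4.
  row2 ← row2 − (5)·row1  ⇒  L[2][1]=5, U row2=(0, 0, 7, 10)
  row3 ← row3 − (7)·row1  ⇒  L[3][1]=7, U row3=(0, 0, 5, 8)
Step 3: pivot at (2,2) is 7.
  row3 ← row3 − (10)·row2  ⇒  L[3][2]=10, U row3=(0, 0, 0, 12)

L[3][0] = 8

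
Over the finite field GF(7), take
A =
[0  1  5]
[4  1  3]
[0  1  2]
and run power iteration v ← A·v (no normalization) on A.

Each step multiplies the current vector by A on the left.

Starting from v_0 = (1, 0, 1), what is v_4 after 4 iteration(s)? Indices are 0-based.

v_0 = (1, 0, 1).
v_1 = A·v_0 = (5, 0, 2).
v_2 = A·v_1 = (3, 5, 4).
v_3 = A·v_2 = (4, 1, 6).
v_4 = A·v_3 = (3, 0, 6).

v_4 = (3, 0, 6)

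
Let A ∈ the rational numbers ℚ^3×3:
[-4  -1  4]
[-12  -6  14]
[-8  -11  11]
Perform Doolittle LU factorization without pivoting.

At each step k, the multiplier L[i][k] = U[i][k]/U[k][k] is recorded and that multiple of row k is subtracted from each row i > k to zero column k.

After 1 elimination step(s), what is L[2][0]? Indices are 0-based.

L[2][0] = 2

Step 1: pivot at (0,0) is -4.
  row1 ← row1 − (3)·row0  ⇒  L[1][0]=3, U row1=(0, -3, 2)
  row2 ← row2 − (2)·row0  ⇒  L[2][0]=2, U row2=(0, -9, 3)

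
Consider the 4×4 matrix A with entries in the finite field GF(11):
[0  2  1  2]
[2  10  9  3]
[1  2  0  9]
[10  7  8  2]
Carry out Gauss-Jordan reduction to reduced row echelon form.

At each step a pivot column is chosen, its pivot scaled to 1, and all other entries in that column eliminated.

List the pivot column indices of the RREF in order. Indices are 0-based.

pivot(0,0): swap R0↔R1
pivot(0,0)=2: scale R0 → (1, 5, 10, 7)
  clear (2,0): R2 −= (1)R0 → (0, 8, 1, 2)
  clear (3,0): R3 −= (10)R0 → (0, 1, 7, 9)
pivot(1,1)=2: scale R1 → (0, 1, 6, 1)
  clear (0,1): R0 −= (5)R1 → (1, 0, 2, 2)
  clear (2,1): R2 −= (8)R1 → (0, 0, 8, 5)
  clear (3,1): R3 −= (1)R1 → (0, 0, 1, 8)
pivot(2,2)=8: scale R2 → (0, 0, 1, 2)
  clear (0,2): R0 −= (2)R2 → (1, 0, 0, 9)
  clear (1,2): R1 −= (6)R2 → (0, 1, 0, 0)
  clear (3,2): R3 −= (1)R2 → (0, 0, 0, 6)
pivot(3,3)=6: scale R3 → (0, 0, 0, 1)
  clear (0,3): R0 −= (9)R3 → (1, 0, 0, 0)
  clear (2,3): R2 −= (2)R3 → (0, 0, 1, 0)

pivot columns: 0, 1, 2, 3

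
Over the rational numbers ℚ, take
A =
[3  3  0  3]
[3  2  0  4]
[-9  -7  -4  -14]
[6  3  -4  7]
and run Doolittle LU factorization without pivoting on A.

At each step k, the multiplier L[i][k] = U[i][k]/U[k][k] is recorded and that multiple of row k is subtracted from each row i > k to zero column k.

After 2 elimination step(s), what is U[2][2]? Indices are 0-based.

k=0: U[0][0]=3
  eliminate (1,0): mult=1, new row 1: (0, -1, 0, 1); set L[1][0]=1
  eliminate (2,0): mult=-3, new row 2: (0, 2, -4, -5); set L[2][0]=-3
  eliminate (3,0): mult=2, new row 3: (0, -3, -4, 1); set L[3][0]=2
k=1: U[1][1]=-1
  eliminate (2,1): mult=-2, new row 2: (0, 0, -4, -3); set L[2][1]=-2
  eliminate (3,1): mult=3, new row 3: (0, 0, -4, -2); set L[3][1]=3

U[2][2] = -4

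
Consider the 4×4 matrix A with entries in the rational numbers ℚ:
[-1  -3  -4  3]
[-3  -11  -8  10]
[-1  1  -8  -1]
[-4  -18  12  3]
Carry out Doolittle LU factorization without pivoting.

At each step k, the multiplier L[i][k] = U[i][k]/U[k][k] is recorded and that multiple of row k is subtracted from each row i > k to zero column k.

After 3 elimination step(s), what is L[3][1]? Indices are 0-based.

k=0: U[0][0]=-1
  eliminate (1,0): mult=3, new row 1: (0, -2, 4, 1); set L[1][0]=3
  eliminate (2,0): mult=1, new row 2: (0, 4, -4, -4); set L[2][0]=1
  eliminate (3,0): mult=4, new row 3: (0, -6, 28, -9); set L[3][0]=4
k=1: U[1][1]=-2
  eliminate (2,1): mult=-2, new row 2: (0, 0, 4, -2); set L[2][1]=-2
  eliminate (3,1): mult=3, new row 3: (0, 0, 16, -12); set L[3][1]=3
k=2: U[2][2]=4
  eliminate (3,2): mult=4, new row 3: (0, 0, 0, -4); set L[3][2]=4

L[3][1] = 3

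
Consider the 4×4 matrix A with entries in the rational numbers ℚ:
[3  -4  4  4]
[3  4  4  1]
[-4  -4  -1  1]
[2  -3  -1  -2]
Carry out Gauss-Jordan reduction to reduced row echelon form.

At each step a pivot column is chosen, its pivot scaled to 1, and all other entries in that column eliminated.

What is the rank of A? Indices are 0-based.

rank = 4

step 1: normalize row 0 (÷3) = (1, -4/3, 4/3, 4/3)
  row 1: subtract 3×row0 = (0, 8, 0, -3)
  row 2: subtract -4×row0 = (0, -28/3, 13/3, 19/3)
  row 3: subtract 2×row0 = (0, -1/3, -11/3, -14/3)
step 2: normalize row 1 (÷8) = (0, 1, 0, -3/8)
  row 0: subtract -4/3×row1 = (1, 0, 4/3, 5/6)
  row 2: subtract -28/3×row1 = (0, 0, 13/3, 17/6)
  row 3: subtract -1/3×row1 = (0, 0, -11/3, -115/24)
step 3: normalize row 2 (÷13/3) = (0, 0, 1, 17/26)
  row 0: subtract 4/3×row2 = (1, 0, 0, -1/26)
  row 3: subtract -11/3×row2 = (0, 0, 0, -249/104)
step 4: normalize row 3 (÷-249/104) = (0, 0, 0, 1)
  row 0: subtract -1/26×row3 = (1, 0, 0, 0)
  row 1: subtract -3/8×row3 = (0, 1, 0, 0)
  row 2: subtract 17/26×row3 = (0, 0, 1, 0)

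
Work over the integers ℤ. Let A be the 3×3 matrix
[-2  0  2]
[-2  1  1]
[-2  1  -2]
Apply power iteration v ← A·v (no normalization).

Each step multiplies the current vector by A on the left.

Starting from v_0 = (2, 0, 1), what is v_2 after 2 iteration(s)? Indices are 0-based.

v_0 = (2, 0, 1).
v_1 = A·v_0 = (-2, -3, -6).
v_2 = A·v_1 = (-8, -5, 13).

v_2 = (-8, -5, 13)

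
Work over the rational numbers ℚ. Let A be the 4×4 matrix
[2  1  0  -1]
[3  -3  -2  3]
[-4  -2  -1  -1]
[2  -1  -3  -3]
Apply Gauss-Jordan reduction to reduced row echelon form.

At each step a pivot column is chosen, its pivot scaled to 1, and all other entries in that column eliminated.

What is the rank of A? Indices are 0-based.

rank = 4

step 1: normalize row 0 (÷2) = (1, 1/2, 0, -1/2)
  row 1: subtract 3×row0 = (0, -9/2, -2, 9/2)
  row 2: subtract -4×row0 = (0, 0, -1, -3)
  row 3: subtract 2×row0 = (0, -2, -3, -2)
step 2: normalize row 1 (÷-9/2) = (0, 1, 4/9, -1)
  row 0: subtract 1/2×row1 = (1, 0, -2/9, 0)
  row 3: subtract -2×row1 = (0, 0, -19/9, -4)
step 3: normalize row 2 (÷-1) = (0, 0, 1, 3)
  row 0: subtract -2/9×row2 = (1, 0, 0, 2/3)
  row 1: subtract 4/9×row2 = (0, 1, 0, -7/3)
  row 3: subtract -19/9×row2 = (0, 0, 0, 7/3)
step 4: normalize row 3 (÷7/3) = (0, 0, 0, 1)
  row 0: subtract 2/3×row3 = (1, 0, 0, 0)
  row 1: subtract -7/3×row3 = (0, 1, 0, 0)
  row 2: subtract 3×row3 = (0, 0, 1, 0)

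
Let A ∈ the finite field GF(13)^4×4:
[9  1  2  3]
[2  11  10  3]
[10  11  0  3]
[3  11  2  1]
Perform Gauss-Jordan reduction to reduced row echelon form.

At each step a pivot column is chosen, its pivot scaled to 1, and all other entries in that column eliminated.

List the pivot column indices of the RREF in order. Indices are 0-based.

pivot columns: 0, 1, 2, 3

[1] R0 /= 9  ⇒  (1, 3, 6, 9)
     R1 -= 2·R0  ⇒  (0, 5, 11, 11)
     R2 -= 10·R0  ⇒  (0, 7, 5, 4)
     R3 -= 3·R0  ⇒  (0, 2, 10, 0)
[2] R1 /= 5  ⇒  (0, 1, 10, 10)
     R0 -= 3·R1  ⇒  (1, 0, 2, 5)
     R2 -= 7·R1  ⇒  (0, 0, 0, 12)
     R3 -= 2·R1  ⇒  (0, 0, 3, 6)
[3] R2 <-> R3
[3] R2 /= 3  ⇒  (0, 0, 1, 2)
     R0 -= 2·R2  ⇒  (1, 0, 0, 1)
     R1 -= 10·R2  ⇒  (0, 1, 0, 3)
[4] R3 /= 12  ⇒  (0, 0, 0, 1)
     R0 -= 1·R3  ⇒  (1, 0, 0, 0)
     R1 -= 3·R3  ⇒  (0, 1, 0, 0)
     R2 -= 2·R3  ⇒  (0, 0, 1, 0)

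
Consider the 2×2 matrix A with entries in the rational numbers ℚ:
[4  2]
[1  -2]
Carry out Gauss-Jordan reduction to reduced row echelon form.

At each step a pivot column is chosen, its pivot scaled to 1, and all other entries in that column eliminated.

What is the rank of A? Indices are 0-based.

rank = 2

[1] R0 /= 4  ⇒  (1, 1/2)
     R1 -= 1·R0  ⇒  (0, -5/2)
[2] R1 /= -5/2  ⇒  (0, 1)
     R0 -= 1/2·R1  ⇒  (1, 0)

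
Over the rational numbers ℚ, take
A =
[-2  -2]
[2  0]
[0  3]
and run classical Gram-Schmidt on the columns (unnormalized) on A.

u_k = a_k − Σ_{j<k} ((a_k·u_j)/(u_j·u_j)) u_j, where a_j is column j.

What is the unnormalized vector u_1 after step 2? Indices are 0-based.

Step 1: u_0 = a_0 = (-2, 2, 0).
Step 2: u_1 = a_1 − (1/2)·u_0 = (-1, -1, 3).

u_1 = (-1, -1, 3)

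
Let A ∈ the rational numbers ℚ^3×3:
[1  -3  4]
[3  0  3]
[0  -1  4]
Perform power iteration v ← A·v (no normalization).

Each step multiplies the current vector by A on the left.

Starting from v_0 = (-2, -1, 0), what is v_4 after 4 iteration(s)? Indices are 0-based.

v_4 = (-116, 237, 37)

v_0 = (-2, -1, 0).
v_1 = A·v_0 = (1, -6, 1).
v_2 = A·v_1 = (23, 6, 10).
v_3 = A·v_2 = (45, 99, 34).
v_4 = A·v_3 = (-116, 237, 37).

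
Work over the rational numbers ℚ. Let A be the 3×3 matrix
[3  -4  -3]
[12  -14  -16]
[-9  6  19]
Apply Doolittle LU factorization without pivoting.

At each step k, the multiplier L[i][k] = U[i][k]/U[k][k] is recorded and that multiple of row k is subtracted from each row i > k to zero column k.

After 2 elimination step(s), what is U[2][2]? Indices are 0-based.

U[2][2] = -2

Step 1: pivot at (0,0) is 3.
  row1 ← row1 − (4)·row0  ⇒  L[1][0]=4, U row1=(0, 2, -4)
  row2 ← row2 − (-3)·row0  ⇒  L[2][0]=-3, U row2=(0, -6, 10)
Step 2: pivot at (1,1) is 2.
  row2 ← row2 − (-3)·row1  ⇒  L[2][1]=-3, U row2=(0, 0, -2)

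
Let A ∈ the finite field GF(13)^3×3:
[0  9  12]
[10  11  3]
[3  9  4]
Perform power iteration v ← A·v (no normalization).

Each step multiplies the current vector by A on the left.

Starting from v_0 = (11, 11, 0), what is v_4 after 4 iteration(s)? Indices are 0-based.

v_0 = (11, 11, 0).
v_1 = A·v_0 = (8, 10, 2).
v_2 = A·v_1 = (10, 1, 5).
v_3 = A·v_2 = (4, 9, 7).
v_4 = A·v_3 = (9, 4, 4).

v_4 = (9, 4, 4)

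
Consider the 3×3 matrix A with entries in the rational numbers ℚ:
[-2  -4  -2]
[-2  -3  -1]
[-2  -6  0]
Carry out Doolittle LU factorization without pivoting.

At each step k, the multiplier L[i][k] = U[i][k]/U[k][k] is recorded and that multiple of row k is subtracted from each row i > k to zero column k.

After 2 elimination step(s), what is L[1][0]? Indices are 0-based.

L[1][0] = 1

Step 1: pivot at (0,0) is -2.
  row1 ← row1 − (1)·row0  ⇒  L[1][0]=1, U row1=(0, 1, 1)
  row2 ← row2 − (1)·row0  ⇒  L[2][0]=1, U row2=(0, -2, 2)
Step 2: pivot at (1,1) is 1.
  row2 ← row2 − (-2)·row1  ⇒  L[2][1]=-2, U row2=(0, 0, 4)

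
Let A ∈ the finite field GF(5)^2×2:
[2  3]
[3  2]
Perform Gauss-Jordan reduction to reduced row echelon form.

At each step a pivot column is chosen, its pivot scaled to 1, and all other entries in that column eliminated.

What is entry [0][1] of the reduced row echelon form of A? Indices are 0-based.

pivot(0,0)=2: scale R0 → (1, 4)
  clear (1,0): R1 −= (3)R0 → (0, 0)
col 1: no nonzero at/below row 1; advance.

M[0][1] = 4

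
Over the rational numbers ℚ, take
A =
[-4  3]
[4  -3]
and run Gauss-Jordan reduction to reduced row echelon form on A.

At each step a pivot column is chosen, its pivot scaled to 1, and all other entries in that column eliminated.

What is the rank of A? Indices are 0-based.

rank = 1

pivot(0,0)=-4: scale R0 → (1, -3/4)
  clear (1,0): R1 −= (4)R0 → (0, 0)
col 1: no nonzero at/below row 1; advance.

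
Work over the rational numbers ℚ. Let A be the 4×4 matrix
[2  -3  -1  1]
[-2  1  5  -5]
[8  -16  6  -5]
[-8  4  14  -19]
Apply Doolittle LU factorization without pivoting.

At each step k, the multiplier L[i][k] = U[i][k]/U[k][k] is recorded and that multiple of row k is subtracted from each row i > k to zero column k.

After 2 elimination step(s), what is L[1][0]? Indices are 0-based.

[col 0] pivot 2
  R1 -= -1*R0 → (0, -2, 4, -4)  (L[1][0] := -1)
  R2 -= 4*R0 → (0, -4, 10, -9)  (L[2][0] := 4)
  R3 -= -4*R0 → (0, -8, 10, -15)  (L[3][0] := -4)
[col 1] pivot -2
  R2 -= 2*R1 → (0, 0, 2, -1)  (L[2][1] := 2)
  R3 -= 4*R1 → (0, 0, -6, 1)  (L[3][1] := 4)

L[1][0] = -1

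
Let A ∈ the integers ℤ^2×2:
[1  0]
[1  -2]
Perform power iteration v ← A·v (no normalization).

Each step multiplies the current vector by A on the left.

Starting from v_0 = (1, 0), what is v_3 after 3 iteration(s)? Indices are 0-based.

v_3 = (1, 3)

v_0 = (1, 0).
v_1 = A·v_0 = (1, 1).
v_2 = A·v_1 = (1, -1).
v_3 = A·v_2 = (1, 3).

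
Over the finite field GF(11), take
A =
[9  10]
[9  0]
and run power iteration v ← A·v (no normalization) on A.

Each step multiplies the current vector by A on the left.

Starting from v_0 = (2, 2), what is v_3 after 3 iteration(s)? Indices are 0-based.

v_3 = (0, 1)

v_0 = (2, 2).
v_1 = A·v_0 = (5, 7).
v_2 = A·v_1 = (5, 1).
v_3 = A·v_2 = (0, 1).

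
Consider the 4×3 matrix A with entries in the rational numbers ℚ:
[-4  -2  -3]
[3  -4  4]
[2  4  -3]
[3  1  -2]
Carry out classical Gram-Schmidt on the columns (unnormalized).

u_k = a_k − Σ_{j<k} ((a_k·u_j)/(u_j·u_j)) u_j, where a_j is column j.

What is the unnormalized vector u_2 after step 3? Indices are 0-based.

u_2 = (-3615/1357, -392/1357, -57/59, -3554/1357)

Step 1: u_0 = a_0 = (-4, 3, 2, 3).
Step 2: u_1 = a_1 − (7/38)·u_0 = (-24/19, -173/38, 69/19, 17/38).
Step 3: u_2 = a_2 − (6/19)·u_0 − (-996/1357)·u_1 = (-3615/1357, -392/1357, -57/59, -3554/1357).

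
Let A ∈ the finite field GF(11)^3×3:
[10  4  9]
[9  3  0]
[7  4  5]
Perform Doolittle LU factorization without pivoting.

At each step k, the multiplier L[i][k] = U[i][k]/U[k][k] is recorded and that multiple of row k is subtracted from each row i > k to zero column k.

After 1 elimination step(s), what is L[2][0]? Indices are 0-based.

L[2][0] = 4

k=0: U[0][0]=10
  eliminate (1,0): mult=2, new row 1: (0, 6, 4); set L[1][0]=2
  eliminate (2,0): mult=4, new row 2: (0, 10, 2); set L[2][0]=4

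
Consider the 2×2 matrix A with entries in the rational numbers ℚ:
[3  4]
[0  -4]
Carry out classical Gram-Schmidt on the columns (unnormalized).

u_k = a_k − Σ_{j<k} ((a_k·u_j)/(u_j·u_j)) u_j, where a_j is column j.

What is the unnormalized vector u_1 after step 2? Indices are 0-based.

Step 1: u_0 = a_0 = (3, 0).
Step 2: u_1 = a_1 − (4/3)·u_0 = (0, -4).

u_1 = (0, -4)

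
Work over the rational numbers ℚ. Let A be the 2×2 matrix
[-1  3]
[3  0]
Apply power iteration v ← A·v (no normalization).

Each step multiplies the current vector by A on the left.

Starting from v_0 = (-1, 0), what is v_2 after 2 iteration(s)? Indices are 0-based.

v_2 = (-10, 3)

v_0 = (-1, 0).
v_1 = A·v_0 = (1, -3).
v_2 = A·v_1 = (-10, 3).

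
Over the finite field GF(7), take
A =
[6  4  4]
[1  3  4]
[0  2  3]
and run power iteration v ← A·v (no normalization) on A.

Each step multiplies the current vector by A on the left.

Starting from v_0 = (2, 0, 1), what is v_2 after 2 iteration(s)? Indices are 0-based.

v_0 = (2, 0, 1).
v_1 = A·v_0 = (2, 6, 3).
v_2 = A·v_1 = (6, 4, 0).

v_2 = (6, 4, 0)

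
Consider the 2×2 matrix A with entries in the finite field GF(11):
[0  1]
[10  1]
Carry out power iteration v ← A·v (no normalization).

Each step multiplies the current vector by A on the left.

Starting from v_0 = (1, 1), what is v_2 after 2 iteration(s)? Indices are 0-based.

v_2 = (0, 10)

v_0 = (1, 1).
v_1 = A·v_0 = (1, 0).
v_2 = A·v_1 = (0, 10).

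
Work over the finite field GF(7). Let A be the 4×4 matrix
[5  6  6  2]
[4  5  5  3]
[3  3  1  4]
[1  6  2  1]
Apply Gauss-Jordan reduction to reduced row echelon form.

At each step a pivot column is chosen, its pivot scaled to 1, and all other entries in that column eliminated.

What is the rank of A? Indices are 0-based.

pivot(0,0)=5: scale R0 → (1, 4, 4, 6)
  clear (1,0): R1 −= (4)R0 → (0, 3, 3, 0)
  clear (2,0): R2 −= (3)R0 → (0, 5, 3, 0)
  clear (3,0): R3 −= (1)R0 → (0, 2, 5, 2)
pivot(1,1)=3: scale R1 → (0, 1, 1, 0)
  clear (0,1): R0 −= (4)R1 → (1, 0, 0, 6)
  clear (2,1): R2 −= (5)R1 → (0, 0, 5, 0)
  clear (3,1): R3 −= (2)R1 → (0, 0, 3, 2)
pivot(2,2)=5: scale R2 → (0, 0, 1, 0)
  clear (1,2): R1 −= (1)R2 → (0, 1, 0, 0)
  clear (3,2): R3 −= (3)R2 → (0, 0, 0, 2)
pivot(3,3)=2: scale R3 → (0, 0, 0, 1)
  clear (0,3): R0 −= (6)R3 → (1, 0, 0, 0)

rank = 4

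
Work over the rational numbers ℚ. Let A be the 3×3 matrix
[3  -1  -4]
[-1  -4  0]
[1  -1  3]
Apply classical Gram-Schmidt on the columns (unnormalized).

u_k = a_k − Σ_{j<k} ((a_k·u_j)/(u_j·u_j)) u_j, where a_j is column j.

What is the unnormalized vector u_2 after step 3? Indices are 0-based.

u_2 = (-295/198, -59/99, 767/198)

Step 1: u_0 = a_0 = (3, -1, 1).
Step 2: u_1 = a_1 − (0)·u_0 = (-1, -4, -1).
Step 3: u_2 = a_2 − (-9/11)·u_0 − (1/18)·u_1 = (-295/198, -59/99, 767/198).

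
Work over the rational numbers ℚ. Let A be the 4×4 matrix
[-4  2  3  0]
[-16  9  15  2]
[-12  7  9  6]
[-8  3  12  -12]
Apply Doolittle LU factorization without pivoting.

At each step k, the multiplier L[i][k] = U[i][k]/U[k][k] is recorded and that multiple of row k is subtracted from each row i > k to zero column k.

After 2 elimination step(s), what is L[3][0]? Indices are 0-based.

k=0: U[0][0]=-4
  eliminate (1,0): mult=4, new row 1: (0, 1, 3, 2); set L[1][0]=4
  eliminate (2,0): mult=3, new row 2: (0, 1, 0, 6); set L[2][0]=3
  eliminate (3,0): mult=2, new row 3: (0, -1, 6, -12); set L[3][0]=2
k=1: U[1][1]=1
  eliminate (2,1): mult=1, new row 2: (0, 0, -3, 4); set L[2][1]=1
  eliminate (3,1): mult=-1, new row 3: (0, 0, 9, -10); set L[3][1]=-1

L[3][0] = 2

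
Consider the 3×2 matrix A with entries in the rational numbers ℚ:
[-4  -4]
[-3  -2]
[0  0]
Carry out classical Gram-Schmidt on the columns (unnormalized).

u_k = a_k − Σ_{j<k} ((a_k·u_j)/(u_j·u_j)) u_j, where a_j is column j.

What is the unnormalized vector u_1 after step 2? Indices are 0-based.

u_1 = (-12/25, 16/25, 0)

Step 1: u_0 = a_0 = (-4, -3, 0).
Step 2: u_1 = a_1 − (22/25)·u_0 = (-12/25, 16/25, 0).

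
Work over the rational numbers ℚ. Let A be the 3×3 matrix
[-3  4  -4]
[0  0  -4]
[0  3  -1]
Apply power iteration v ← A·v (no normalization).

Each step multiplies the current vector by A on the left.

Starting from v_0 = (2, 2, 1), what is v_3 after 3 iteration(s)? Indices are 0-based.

v_0 = (2, 2, 1).
v_1 = A·v_0 = (-2, -4, 5).
v_2 = A·v_1 = (-30, -20, -17).
v_3 = A·v_2 = (78, 68, -43).

v_3 = (78, 68, -43)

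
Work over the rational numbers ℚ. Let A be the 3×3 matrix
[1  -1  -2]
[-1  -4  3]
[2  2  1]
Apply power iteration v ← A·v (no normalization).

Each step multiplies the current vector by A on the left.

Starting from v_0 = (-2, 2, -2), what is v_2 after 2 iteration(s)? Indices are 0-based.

v_2 = (16, 42, -26)

v_0 = (-2, 2, -2).
v_1 = A·v_0 = (0, -12, -2).
v_2 = A·v_1 = (16, 42, -26).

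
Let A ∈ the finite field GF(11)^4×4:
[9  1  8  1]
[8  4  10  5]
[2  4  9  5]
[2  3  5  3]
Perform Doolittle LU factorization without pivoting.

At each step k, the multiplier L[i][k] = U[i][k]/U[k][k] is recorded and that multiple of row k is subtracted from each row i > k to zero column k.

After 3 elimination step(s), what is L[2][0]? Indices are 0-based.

L[2][0] = 10

[col 0] pivot 9
  R1 -= 7*R0 → (0, 8, 9, 9)  (L[1][0] := 7)
  R2 -= 10*R0 → (0, 5, 6, 6)  (L[2][0] := 10)
  R3 -= 10*R0 → (0, 4, 2, 4)  (L[3][0] := 10)
[col 1] pivot 8
  R2 -= 2*R1 → (0, 0, 10, 10)  (L[2][1] := 2)
  R3 -= 6*R1 → (0, 0, 3, 5)  (L[3][1] := 6)
[col 2] pivot 10
  R3 -= 8*R2 → (0, 0, 0, 2)  (L[3][2] := 8)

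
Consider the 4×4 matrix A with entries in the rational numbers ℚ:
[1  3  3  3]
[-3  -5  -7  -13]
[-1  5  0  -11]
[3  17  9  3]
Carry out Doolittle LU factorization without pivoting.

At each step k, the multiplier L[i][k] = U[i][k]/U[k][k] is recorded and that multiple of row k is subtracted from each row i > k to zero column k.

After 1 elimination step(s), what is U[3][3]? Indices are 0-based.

Step 1: pivot at (0,0) is 1.
  row1 ← row1 − (-3)·row0  ⇒  L[1][0]=-3, U row1=(0, 4, 2, -4)
  row2 ← row2 − (-1)·row0  ⇒  L[2][0]=-1, U row2=(0, 8, 3, -8)
  row3 ← row3 − (3)·row0  ⇒  L[3][0]=3, U row3=(0, 8, 0, -6)

U[3][3] = -6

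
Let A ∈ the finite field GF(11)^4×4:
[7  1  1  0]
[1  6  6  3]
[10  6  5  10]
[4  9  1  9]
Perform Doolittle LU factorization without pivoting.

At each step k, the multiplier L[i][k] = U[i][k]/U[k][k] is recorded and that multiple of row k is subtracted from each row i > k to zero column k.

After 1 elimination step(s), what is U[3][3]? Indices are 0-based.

U[3][3] = 9

Step 1: pivot at (0,0) is 7.
  row1 ← row1 − (8)·row0  ⇒  L[1][0]=8, U row1=(0, 9, 9, 3)
  row2 ← row2 − (3)·row0  ⇒  L[2][0]=3, U row2=(0, 3, 2, 10)
  row3 ← row3 − (10)·row0  ⇒  L[3][0]=10, U row3=(0, 10, 2, 9)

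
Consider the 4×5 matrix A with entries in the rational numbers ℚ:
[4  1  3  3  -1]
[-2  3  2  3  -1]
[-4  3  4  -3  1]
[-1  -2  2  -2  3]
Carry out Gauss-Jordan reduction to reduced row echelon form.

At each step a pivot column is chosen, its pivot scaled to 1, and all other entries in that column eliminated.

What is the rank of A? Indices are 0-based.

rank = 4

step 1: normalize row 0 (÷4) = (1, 1/4, 3/4, 3/4, -1/4)
  row 1: subtract -2×row0 = (0, 7/2, 7/2, 9/2, -3/2)
  row 2: subtract -4×row0 = (0, 4, 7, 0, 0)
  row 3: subtract -1×row0 = (0, -7/4, 11/4, -5/4, 11/4)
step 2: normalize row 1 (÷7/2) = (0, 1, 1, 9/7, -3/7)
  row 0: subtract 1/4×row1 = (1, 0, 1/2, 3/7, -1/7)
  row 2: subtract 4×row1 = (0, 0, 3, -36/7, 12/7)
  row 3: subtract -7/4×row1 = (0, 0, 9/2, 1, 2)
step 3: normalize row 2 (÷3) = (0, 0, 1, -12/7, 4/7)
  row 0: subtract 1/2×row2 = (1, 0, 0, 9/7, -3/7)
  row 1: subtract 1×row2 = (0, 1, 0, 3, -1)
  row 3: subtract 9/2×row2 = (0, 0, 0, 61/7, -4/7)
step 4: normalize row 3 (÷61/7) = (0, 0, 0, 1, -4/61)
  row 0: subtract 9/7×row3 = (1, 0, 0, 0, -21/61)
  row 1: subtract 3×row3 = (0, 1, 0, 0, -49/61)
  row 2: subtract -12/7×row3 = (0, 0, 1, 0, 28/61)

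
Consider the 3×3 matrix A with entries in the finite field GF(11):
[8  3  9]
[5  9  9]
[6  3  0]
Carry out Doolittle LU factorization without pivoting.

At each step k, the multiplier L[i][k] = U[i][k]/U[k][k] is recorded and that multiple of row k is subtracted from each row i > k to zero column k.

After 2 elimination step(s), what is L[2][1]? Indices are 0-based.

L[2][1] = 3

k=0: U[0][0]=8
  eliminate (1,0): mult=2, new row 1: (0, 3, 2); set L[1][0]=2
  eliminate (2,0): mult=9, new row 2: (0, 9, 7); set L[2][0]=9
k=1: U[1][1]=3
  eliminate (2,1): mult=3, new row 2: (0, 0, 1); set L[2][1]=3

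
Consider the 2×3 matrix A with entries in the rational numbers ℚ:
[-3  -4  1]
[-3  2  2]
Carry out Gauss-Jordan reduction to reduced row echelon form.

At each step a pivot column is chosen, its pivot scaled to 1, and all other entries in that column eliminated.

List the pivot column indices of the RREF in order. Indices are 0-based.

pivot columns: 0, 1

pivot(0,0)=-3: scale R0 → (1, 4/3, -1/3)
  clear (1,0): R1 −= (-3)R0 → (0, 6, 1)
pivot(1,1)=6: scale R1 → (0, 1, 1/6)
  clear (0,1): R0 −= (4/3)R1 → (1, 0, -5/9)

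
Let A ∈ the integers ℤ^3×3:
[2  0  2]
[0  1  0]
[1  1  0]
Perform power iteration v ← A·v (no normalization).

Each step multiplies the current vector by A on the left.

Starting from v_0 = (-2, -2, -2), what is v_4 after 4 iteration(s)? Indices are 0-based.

v_0 = (-2, -2, -2).
v_1 = A·v_0 = (-8, -2, -4).
v_2 = A·v_1 = (-24, -2, -10).
v_3 = A·v_2 = (-68, -2, -26).
v_4 = A·v_3 = (-188, -2, -70).

v_4 = (-188, -2, -70)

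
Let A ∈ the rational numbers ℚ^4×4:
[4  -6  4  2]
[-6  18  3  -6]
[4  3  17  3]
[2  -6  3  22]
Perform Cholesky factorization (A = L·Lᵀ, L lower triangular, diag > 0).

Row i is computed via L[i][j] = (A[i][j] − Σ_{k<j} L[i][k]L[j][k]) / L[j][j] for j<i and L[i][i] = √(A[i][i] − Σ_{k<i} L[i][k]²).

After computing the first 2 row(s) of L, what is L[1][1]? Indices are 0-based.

L[1][1] = 3

Step 1: L[0][0] = √(4) = 2.
  L[1][0] = (-6) / L[0][0] = -3.
Step 2: L[1][1] = √(9) = 3.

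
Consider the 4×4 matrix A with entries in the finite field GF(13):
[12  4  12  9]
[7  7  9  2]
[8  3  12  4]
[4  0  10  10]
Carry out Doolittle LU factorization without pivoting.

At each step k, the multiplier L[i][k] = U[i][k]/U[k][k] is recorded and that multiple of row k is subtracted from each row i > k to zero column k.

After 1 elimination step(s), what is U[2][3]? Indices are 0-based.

[col 0] pivot 12
  R1 -= 6*R0 → (0, 9, 2, 0)  (L[1][0] := 6)
  R2 -= 5*R0 → (0, 9, 4, 11)  (L[2][0] := 5)
  R3 -= 9*R0 → (0, 3, 6, 7)  (L[3][0] := 9)

U[2][3] = 11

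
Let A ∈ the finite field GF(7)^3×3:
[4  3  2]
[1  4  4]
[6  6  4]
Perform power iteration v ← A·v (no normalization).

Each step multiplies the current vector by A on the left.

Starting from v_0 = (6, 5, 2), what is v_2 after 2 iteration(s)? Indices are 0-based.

v_2 = (2, 6, 2)

v_0 = (6, 5, 2).
v_1 = A·v_0 = (1, 6, 4).
v_2 = A·v_1 = (2, 6, 2).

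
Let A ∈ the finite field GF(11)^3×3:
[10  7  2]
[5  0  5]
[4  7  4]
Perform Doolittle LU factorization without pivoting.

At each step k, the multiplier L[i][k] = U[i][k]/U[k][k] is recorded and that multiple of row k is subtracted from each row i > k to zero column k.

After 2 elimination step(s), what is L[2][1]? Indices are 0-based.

[col 0] pivot 10
  R1 -= 6*R0 → (0, 2, 4)  (L[1][0] := 6)
  R2 -= 7*R0 → (0, 2, 1)  (L[2][0] := 7)
[col 1] pivot 2
  R2 -= 1*R1 → (0, 0, 8)  (L[2][1] := 1)

L[2][1] = 1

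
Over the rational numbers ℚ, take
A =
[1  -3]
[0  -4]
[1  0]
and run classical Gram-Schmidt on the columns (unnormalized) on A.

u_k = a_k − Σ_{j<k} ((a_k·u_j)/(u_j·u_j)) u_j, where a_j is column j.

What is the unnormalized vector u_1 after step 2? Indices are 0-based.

Step 1: u_0 = a_0 = (1, 0, 1).
Step 2: u_1 = a_1 − (-3/2)·u_0 = (-3/2, -4, 3/2).

u_1 = (-3/2, -4, 3/2)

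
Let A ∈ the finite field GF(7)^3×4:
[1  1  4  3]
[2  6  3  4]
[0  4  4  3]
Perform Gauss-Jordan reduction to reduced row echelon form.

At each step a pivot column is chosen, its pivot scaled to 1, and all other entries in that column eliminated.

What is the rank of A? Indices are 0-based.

pivot(0,0)=1: scale R0 → (1, 1, 4, 3)
  clear (1,0): R1 −= (2)R0 → (0, 4, 2, 5)
pivot(1,1)=4: scale R1 → (0, 1, 4, 3)
  clear (0,1): R0 −= (1)R1 → (1, 0, 0, 0)
  clear (2,1): R2 −= (4)R1 → (0, 0, 2, 5)
pivot(2,2)=2: scale R2 → (0, 0, 1, 6)
  clear (1,2): R1 −= (4)R2 → (0, 1, 0, 0)

rank = 3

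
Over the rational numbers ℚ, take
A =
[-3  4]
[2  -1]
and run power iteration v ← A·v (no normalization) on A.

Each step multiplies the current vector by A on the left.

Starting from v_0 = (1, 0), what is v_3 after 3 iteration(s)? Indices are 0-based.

v_0 = (1, 0).
v_1 = A·v_0 = (-3, 2).
v_2 = A·v_1 = (17, -8).
v_3 = A·v_2 = (-83, 42).

v_3 = (-83, 42)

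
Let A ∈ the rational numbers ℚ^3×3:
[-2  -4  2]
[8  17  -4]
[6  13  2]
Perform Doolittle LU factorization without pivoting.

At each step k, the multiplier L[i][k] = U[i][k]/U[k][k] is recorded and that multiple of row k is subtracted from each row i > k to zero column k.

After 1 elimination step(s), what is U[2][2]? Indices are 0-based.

U[2][2] = 8

k=0: U[0][0]=-2
  eliminate (1,0): mult=-4, new row 1: (0, 1, 4); set L[1][0]=-4
  eliminate (2,0): mult=-3, new row 2: (0, 1, 8); set L[2][0]=-3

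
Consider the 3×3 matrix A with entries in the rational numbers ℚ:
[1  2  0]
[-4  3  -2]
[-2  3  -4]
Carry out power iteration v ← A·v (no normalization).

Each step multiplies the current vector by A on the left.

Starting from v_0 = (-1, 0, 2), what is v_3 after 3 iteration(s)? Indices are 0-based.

v_3 = (31, 0, -54)

v_0 = (-1, 0, 2).
v_1 = A·v_0 = (-1, 0, -6).
v_2 = A·v_1 = (-1, 16, 26).
v_3 = A·v_2 = (31, 0, -54).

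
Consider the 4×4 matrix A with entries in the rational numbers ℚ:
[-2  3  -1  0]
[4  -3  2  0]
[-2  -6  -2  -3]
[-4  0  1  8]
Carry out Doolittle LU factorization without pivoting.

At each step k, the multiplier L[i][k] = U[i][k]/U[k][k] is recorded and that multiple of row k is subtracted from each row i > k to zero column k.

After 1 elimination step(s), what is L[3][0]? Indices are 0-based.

L[3][0] = 2

[col 0] pivot -2
  R1 -= -2*R0 → (0, 3, 0, 0)  (L[1][0] := -2)
  R2 -= 1*R0 → (0, -9, -1, -3)  (L[2][0] := 1)
  R3 -= 2*R0 → (0, -6, 3, 8)  (L[3][0] := 2)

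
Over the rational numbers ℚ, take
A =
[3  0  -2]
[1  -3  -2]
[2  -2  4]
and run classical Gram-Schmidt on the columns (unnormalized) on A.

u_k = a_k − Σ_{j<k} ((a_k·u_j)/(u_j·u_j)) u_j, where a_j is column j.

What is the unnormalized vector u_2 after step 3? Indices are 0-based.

Step 1: u_0 = a_0 = (3, 1, 2).
Step 2: u_1 = a_1 − (-1/2)·u_0 = (3/2, -5/2, -1).
Step 3: u_2 = a_2 − (0)·u_0 − (-4/19)·u_1 = (-32/19, -48/19, 72/19).

u_2 = (-32/19, -48/19, 72/19)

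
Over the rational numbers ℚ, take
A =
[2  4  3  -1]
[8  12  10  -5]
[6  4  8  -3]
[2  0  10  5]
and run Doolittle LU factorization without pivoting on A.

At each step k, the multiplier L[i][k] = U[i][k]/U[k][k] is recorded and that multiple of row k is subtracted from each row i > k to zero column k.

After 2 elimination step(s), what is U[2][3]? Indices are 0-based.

U[2][3] = 2

k=0: U[0][0]=2
  eliminate (1,0): mult=4, new row 1: (0, -4, -2, -1); set L[1][0]=4
  eliminate (2,0): mult=3, new row 2: (0, -8, -1, 0); set L[2][0]=3
  eliminate (3,0): mult=1, new row 3: (0, -4, 7, 6); set L[3][0]=1
k=1: U[1][1]=-4
  eliminate (2,1): mult=2, new row 2: (0, 0, 3, 2); set L[2][1]=2
  eliminate (3,1): mult=1, new row 3: (0, 0, 9, 7); set L[3][1]=1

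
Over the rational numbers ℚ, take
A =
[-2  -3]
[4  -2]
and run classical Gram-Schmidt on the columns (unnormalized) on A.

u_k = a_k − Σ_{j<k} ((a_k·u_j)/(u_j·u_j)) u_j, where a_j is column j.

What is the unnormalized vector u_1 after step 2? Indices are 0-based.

Step 1: u_0 = a_0 = (-2, 4).
Step 2: u_1 = a_1 − (-1/10)·u_0 = (-16/5, -8/5).

u_1 = (-16/5, -8/5)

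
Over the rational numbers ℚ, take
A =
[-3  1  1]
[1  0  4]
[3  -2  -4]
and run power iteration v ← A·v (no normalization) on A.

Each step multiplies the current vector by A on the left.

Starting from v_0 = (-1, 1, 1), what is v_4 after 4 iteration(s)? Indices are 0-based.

v_4 = (-253, -647, 637)

v_0 = (-1, 1, 1).
v_1 = A·v_0 = (5, 3, -9).
v_2 = A·v_1 = (-21, -31, 45).
v_3 = A·v_2 = (77, 159, -181).
v_4 = A·v_3 = (-253, -647, 637).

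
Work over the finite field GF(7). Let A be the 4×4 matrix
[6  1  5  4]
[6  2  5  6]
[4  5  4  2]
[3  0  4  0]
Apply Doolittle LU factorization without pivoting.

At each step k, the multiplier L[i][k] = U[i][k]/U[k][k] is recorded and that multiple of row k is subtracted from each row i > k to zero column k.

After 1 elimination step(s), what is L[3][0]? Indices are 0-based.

Step 1: pivot at (0,0) is 6.
  row1 ← row1 − (1)·row0  ⇒  L[1][0]=1, U row1=(0, 1, 0, 2)
  row2 ← row2 − (3)·row0  ⇒  L[2][0]=3, U row2=(0, 2, 3, 4)
  row3 ← row3 − (4)·row0  ⇒  L[3][0]=4, U row3=(0, 3, 5, 5)

L[3][0] = 4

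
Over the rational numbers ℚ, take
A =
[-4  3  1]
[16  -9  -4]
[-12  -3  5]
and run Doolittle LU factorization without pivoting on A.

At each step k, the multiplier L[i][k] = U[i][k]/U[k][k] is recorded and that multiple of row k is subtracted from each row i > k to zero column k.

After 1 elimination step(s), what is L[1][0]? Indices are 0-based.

k=0: U[0][0]=-4
  eliminate (1,0): mult=-4, new row 1: (0, 3, 0); set L[1][0]=-4
  eliminate (2,0): mult=3, new row 2: (0, -12, 2); set L[2][0]=3

L[1][0] = -4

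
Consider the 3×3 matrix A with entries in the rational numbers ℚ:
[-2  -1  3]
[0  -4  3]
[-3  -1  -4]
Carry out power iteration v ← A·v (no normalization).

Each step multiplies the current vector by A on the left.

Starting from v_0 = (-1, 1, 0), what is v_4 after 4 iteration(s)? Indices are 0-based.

v_0 = (-1, 1, 0).
v_1 = A·v_0 = (1, -4, 2).
v_2 = A·v_1 = (8, 22, -7).
v_3 = A·v_2 = (-59, -109, -18).
v_4 = A·v_3 = (173, 382, 358).

v_4 = (173, 382, 358)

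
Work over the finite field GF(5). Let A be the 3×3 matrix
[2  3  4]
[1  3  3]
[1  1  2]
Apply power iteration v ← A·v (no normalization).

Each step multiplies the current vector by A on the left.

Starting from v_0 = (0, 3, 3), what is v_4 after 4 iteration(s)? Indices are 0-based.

v_0 = (0, 3, 3).
v_1 = A·v_0 = (1, 3, 4).
v_2 = A·v_1 = (2, 2, 2).
v_3 = A·v_2 = (3, 4, 3).
v_4 = A·v_3 = (0, 4, 3).

v_4 = (0, 4, 3)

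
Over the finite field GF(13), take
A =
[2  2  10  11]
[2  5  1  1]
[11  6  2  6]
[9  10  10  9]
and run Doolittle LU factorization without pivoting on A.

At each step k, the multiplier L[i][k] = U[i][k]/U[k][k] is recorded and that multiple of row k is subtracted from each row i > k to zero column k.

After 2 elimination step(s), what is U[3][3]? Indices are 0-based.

Step 1: pivot at (0,0) is 2.
  row1 ← row1 − (1)·row0  ⇒  L[1][0]=1, U row1=(0, 3, 4, 3)
  row2 ← row2 − (12)·row0  ⇒  L[2][0]=12, U row2=(0, 8, 12, 4)
  row3 ← row3 − (11)·row0  ⇒  L[3][0]=11, U row3=(0, 1, 4, 5)
Step 2: pivot at (1,1) is 3.
  row2 ← row2 − (7)·row1  ⇒  L[2][1]=7, U row2=(0, 0, 10, 9)
  row3 ← row3 − (9)·row1  ⇒  L[3][1]=9, U row3=(0, 0, 7, 4)

U[3][3] = 4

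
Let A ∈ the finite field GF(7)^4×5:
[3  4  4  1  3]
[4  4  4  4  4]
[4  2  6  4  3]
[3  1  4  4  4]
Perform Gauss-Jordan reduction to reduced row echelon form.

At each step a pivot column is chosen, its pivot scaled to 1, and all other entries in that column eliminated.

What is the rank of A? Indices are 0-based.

rank = 3

[1] R0 /= 3  ⇒  (1, 6, 6, 5, 1)
     R1 -= 4·R0  ⇒  (0, 1, 1, 5, 0)
     R2 -= 4·R0  ⇒  (0, 6, 3, 5, 6)
     R3 -= 3·R0  ⇒  (0, 4, 0, 3, 1)
[2] R1 /= 1  ⇒  (0, 1, 1, 5, 0)
     R0 -= 6·R1  ⇒  (1, 0, 0, 3, 1)
     R2 -= 6·R1  ⇒  (0, 0, 4, 3, 6)
     R3 -= 4·R1  ⇒  (0, 0, 3, 4, 1)
[3] R2 /= 4  ⇒  (0, 0, 1, 6, 5)
     R1 -= 1·R2  ⇒  (0, 1, 0, 6, 2)
     R3 -= 3·R2  ⇒  (0, 0, 0, 0, 0)
column 3 empty below row 3
column 4 empty below row 3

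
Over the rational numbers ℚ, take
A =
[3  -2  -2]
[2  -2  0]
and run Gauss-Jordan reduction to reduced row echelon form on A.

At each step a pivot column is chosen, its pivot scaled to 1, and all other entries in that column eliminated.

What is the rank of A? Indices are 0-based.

rank = 2

[1] R0 /= 3  ⇒  (1, -2/3, -2/3)
     R1 -= 2·R0  ⇒  (0, -2/3, 4/3)
[2] R1 /= -2/3  ⇒  (0, 1, -2)
     R0 -= -2/3·R1  ⇒  (1, 0, -2)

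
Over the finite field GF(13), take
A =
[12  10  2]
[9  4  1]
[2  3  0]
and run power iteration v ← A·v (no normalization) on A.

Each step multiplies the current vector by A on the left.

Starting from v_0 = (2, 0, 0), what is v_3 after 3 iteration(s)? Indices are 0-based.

v_0 = (2, 0, 0).
v_1 = A·v_0 = (11, 5, 4).
v_2 = A·v_1 = (8, 6, 11).
v_3 = A·v_2 = (9, 3, 8).

v_3 = (9, 3, 8)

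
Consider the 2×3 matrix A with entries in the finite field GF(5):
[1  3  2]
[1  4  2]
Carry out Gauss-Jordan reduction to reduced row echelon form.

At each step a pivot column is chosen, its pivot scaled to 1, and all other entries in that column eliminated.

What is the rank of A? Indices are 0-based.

step 1: normalize row 0 (÷1) = (1, 3, 2)
  row 1: subtract 1×row0 = (0, 1, 0)
step 2: normalize row 1 (÷1) = (0, 1, 0)
  row 0: subtract 3×row1 = (1, 0, 2)

rank = 2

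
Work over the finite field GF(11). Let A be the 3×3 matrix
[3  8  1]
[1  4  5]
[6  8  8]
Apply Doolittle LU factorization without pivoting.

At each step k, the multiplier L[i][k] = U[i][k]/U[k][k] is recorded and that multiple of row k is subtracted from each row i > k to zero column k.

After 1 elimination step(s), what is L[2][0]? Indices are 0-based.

L[2][0] = 2

[col 0] pivot 3
  R1 -= 4*R0 → (0, 5, 1)  (L[1][0] := 4)
  R2 -= 2*R0 → (0, 3, 6)  (L[2][0] := 2)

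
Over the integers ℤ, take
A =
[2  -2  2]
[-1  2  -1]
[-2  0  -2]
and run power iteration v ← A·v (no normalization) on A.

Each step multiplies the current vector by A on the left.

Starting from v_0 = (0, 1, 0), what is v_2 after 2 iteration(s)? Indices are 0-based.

v_2 = (-8, 6, 4)

v_0 = (0, 1, 0).
v_1 = A·v_0 = (-2, 2, 0).
v_2 = A·v_1 = (-8, 6, 4).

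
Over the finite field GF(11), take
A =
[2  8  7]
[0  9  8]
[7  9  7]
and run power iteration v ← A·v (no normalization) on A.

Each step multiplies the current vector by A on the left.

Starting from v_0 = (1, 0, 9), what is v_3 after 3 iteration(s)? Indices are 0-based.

v_3 = (8, 10, 2)

v_0 = (1, 0, 9).
v_1 = A·v_0 = (10, 6, 4).
v_2 = A·v_1 = (8, 9, 9).
v_3 = A·v_2 = (8, 10, 2).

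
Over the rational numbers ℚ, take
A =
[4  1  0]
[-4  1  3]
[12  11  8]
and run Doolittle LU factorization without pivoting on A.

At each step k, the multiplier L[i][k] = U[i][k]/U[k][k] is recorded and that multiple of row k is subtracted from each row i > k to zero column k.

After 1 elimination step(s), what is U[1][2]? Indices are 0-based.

k=0: U[0][0]=4
  eliminate (1,0): mult=-1, new row 1: (0, 2, 3); set L[1][0]=-1
  eliminate (2,0): mult=3, new row 2: (0, 8, 8); set L[2][0]=3

U[1][2] = 3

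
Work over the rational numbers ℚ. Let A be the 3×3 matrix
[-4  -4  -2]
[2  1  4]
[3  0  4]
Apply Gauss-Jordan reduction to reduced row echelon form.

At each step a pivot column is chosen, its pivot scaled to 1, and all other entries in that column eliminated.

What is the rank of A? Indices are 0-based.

step 1: normalize row 0 (÷-4) = (1, 1, 1/2)
  row 1: subtract 2×row0 = (0, -1, 3)
  row 2: subtract 3×row0 = (0, -3, 5/2)
step 2: normalize row 1 (÷-1) = (0, 1, -3)
  row 0: subtract 1×row1 = (1, 0, 7/2)
  row 2: subtract -3×row1 = (0, 0, -13/2)
step 3: normalize row 2 (÷-13/2) = (0, 0, 1)
  row 0: subtract 7/2×row2 = (1, 0, 0)
  row 1: subtract -3×row2 = (0, 1, 0)

rank = 3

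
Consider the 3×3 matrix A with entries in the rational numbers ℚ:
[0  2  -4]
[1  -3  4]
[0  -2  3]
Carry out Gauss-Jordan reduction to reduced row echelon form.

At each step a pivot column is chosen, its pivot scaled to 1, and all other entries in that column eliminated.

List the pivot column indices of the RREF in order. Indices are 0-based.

pivot columns: 0, 1, 2

[1] R0 <-> R1
[1] R0 /= 1  ⇒  (1, -3, 4)
[2] R1 /= 2  ⇒  (0, 1, -2)
     R0 -= -3·R1  ⇒  (1, 0, -2)
     R2 -= -2·R1  ⇒  (0, 0, -1)
[3] R2 /= -1  ⇒  (0, 0, 1)
     R0 -= -2·R2  ⇒  (1, 0, 0)
     R1 -= -2·R2  ⇒  (0, 1, 0)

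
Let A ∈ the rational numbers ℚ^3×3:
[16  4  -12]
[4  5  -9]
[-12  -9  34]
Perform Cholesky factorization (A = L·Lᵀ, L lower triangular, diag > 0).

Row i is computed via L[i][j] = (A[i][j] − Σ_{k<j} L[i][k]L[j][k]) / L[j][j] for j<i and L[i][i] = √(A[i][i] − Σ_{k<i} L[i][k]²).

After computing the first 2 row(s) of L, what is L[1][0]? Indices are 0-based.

L[1][0] = 1

Step 1: L[0][0] = √(16) = 4.
  L[1][0] = (4) / L[0][0] = 1.
Step 2: L[1][1] = √(4) = 2.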